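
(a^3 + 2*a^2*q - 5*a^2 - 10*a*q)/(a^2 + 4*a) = (a^2 + 2*a*q - 5*a - 10*q)/(a + 4)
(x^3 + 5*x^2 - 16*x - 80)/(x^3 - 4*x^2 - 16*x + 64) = (x + 5)/(x - 4)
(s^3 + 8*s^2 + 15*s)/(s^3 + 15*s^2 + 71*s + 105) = s/(s + 7)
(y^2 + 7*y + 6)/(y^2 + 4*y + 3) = (y + 6)/(y + 3)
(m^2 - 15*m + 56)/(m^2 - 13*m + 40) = (m - 7)/(m - 5)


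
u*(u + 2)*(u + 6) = u^3 + 8*u^2 + 12*u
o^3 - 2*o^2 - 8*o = o*(o - 4)*(o + 2)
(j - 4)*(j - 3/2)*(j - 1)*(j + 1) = j^4 - 11*j^3/2 + 5*j^2 + 11*j/2 - 6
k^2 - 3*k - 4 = (k - 4)*(k + 1)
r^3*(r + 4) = r^4 + 4*r^3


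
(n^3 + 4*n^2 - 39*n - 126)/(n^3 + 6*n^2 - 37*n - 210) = (n + 3)/(n + 5)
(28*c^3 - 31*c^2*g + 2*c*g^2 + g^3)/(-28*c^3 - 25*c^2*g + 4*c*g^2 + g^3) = (-c + g)/(c + g)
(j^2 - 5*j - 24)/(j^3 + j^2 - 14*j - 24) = (j - 8)/(j^2 - 2*j - 8)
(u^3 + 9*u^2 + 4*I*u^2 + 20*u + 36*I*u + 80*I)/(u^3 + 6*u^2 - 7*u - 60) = (u + 4*I)/(u - 3)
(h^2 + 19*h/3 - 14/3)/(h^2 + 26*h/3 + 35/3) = (3*h - 2)/(3*h + 5)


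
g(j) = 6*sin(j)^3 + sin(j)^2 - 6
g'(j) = 18*sin(j)^2*cos(j) + 2*sin(j)*cos(j)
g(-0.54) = -6.55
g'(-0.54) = 3.20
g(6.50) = -5.89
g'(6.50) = 1.23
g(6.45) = -5.94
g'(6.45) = 0.82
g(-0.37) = -6.15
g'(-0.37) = 1.52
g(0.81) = -3.20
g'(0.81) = 7.51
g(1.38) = 0.64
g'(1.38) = 3.66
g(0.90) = -2.50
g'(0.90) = 7.84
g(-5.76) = -5.00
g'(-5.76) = 4.76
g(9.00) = -5.41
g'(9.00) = -3.54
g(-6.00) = -5.79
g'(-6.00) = 1.89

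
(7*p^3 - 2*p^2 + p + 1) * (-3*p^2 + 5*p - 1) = -21*p^5 + 41*p^4 - 20*p^3 + 4*p^2 + 4*p - 1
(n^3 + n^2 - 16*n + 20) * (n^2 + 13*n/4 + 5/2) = n^5 + 17*n^4/4 - 41*n^3/4 - 59*n^2/2 + 25*n + 50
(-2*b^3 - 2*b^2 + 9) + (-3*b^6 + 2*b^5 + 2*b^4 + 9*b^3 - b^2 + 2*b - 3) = -3*b^6 + 2*b^5 + 2*b^4 + 7*b^3 - 3*b^2 + 2*b + 6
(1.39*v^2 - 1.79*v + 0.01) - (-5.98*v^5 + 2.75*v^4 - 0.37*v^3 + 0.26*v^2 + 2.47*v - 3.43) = 5.98*v^5 - 2.75*v^4 + 0.37*v^3 + 1.13*v^2 - 4.26*v + 3.44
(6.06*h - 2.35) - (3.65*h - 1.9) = 2.41*h - 0.45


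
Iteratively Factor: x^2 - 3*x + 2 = (x - 2)*(x - 1)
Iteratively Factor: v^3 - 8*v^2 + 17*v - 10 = (v - 2)*(v^2 - 6*v + 5) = (v - 2)*(v - 1)*(v - 5)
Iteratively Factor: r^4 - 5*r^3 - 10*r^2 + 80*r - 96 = (r - 3)*(r^3 - 2*r^2 - 16*r + 32) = (r - 3)*(r + 4)*(r^2 - 6*r + 8) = (r - 3)*(r - 2)*(r + 4)*(r - 4)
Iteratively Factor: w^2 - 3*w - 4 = (w + 1)*(w - 4)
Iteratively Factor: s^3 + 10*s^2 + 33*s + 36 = (s + 3)*(s^2 + 7*s + 12) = (s + 3)^2*(s + 4)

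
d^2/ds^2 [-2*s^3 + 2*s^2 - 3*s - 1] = 4 - 12*s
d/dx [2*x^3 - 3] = 6*x^2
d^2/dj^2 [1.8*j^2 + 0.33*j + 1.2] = 3.60000000000000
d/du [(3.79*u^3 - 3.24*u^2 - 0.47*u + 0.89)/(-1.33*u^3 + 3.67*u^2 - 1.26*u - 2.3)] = (9.6001*u^4 - 10.801*u^3 - 16.7926*u^2 + 8.3714*u + 2.2024)/(1.7689*u^6 - 9.7622*u^5 + 16.8205*u^4 - 3.1304*u^3 - 15.2944*u^2 + 5.796*u + 5.29)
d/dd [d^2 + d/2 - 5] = 2*d + 1/2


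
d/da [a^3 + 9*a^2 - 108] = 3*a*(a + 6)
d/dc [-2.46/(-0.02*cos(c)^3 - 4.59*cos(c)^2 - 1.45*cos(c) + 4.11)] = (0.1476*cos(c)^2 + 22.5828*cos(c) + 3.567)*sin(c)/(0.02*cos(c)^3 + 4.59*cos(c)^2 + 1.45*cos(c) - 4.11)^2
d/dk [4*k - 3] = 4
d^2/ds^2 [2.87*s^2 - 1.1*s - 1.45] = 5.74000000000000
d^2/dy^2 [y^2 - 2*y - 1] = 2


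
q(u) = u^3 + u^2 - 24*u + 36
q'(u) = 3*u^2 + 2*u - 24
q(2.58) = -2.09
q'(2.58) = 1.13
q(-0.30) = 43.26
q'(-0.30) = -24.33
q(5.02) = 67.23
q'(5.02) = 61.64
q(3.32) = 3.94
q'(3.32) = 15.71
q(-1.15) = 63.40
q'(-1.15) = -22.33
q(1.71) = 2.88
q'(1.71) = -11.81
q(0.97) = 14.57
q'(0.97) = -19.24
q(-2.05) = 80.79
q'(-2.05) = -15.49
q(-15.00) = -2754.00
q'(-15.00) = 621.00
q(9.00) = 630.00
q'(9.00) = 237.00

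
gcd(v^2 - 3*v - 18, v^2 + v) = 1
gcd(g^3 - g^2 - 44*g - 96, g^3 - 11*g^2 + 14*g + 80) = g - 8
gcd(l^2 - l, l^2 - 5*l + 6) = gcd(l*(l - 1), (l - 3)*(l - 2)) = 1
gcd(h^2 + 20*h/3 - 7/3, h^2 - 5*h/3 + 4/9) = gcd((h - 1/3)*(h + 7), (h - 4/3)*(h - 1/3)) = h - 1/3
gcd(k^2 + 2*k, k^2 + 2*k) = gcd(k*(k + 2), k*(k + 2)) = k^2 + 2*k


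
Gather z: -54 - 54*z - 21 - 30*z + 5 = -84*z - 70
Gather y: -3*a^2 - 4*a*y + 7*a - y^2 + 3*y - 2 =-3*a^2 + 7*a - y^2 + y*(3 - 4*a) - 2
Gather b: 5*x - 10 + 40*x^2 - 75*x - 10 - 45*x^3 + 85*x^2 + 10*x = -45*x^3 + 125*x^2 - 60*x - 20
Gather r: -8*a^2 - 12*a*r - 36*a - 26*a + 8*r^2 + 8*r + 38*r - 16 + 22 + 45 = -8*a^2 - 62*a + 8*r^2 + r*(46 - 12*a) + 51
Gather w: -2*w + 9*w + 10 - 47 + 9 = 7*w - 28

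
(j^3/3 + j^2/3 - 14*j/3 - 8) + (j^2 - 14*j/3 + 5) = j^3/3 + 4*j^2/3 - 28*j/3 - 3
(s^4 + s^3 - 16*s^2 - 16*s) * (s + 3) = s^5 + 4*s^4 - 13*s^3 - 64*s^2 - 48*s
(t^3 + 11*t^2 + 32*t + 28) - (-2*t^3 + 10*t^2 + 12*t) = 3*t^3 + t^2 + 20*t + 28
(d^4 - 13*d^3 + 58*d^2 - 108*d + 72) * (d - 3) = d^5 - 16*d^4 + 97*d^3 - 282*d^2 + 396*d - 216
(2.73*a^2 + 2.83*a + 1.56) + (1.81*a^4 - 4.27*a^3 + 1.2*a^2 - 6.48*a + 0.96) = 1.81*a^4 - 4.27*a^3 + 3.93*a^2 - 3.65*a + 2.52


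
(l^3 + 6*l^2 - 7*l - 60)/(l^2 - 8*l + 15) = (l^2 + 9*l + 20)/(l - 5)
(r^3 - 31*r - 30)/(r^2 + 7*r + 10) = (r^2 - 5*r - 6)/(r + 2)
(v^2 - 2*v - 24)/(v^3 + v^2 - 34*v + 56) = (v^2 - 2*v - 24)/(v^3 + v^2 - 34*v + 56)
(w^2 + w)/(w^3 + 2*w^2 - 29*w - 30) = w/(w^2 + w - 30)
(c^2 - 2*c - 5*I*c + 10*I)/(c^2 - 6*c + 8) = (c - 5*I)/(c - 4)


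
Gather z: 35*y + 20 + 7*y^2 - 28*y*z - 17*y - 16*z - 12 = 7*y^2 + 18*y + z*(-28*y - 16) + 8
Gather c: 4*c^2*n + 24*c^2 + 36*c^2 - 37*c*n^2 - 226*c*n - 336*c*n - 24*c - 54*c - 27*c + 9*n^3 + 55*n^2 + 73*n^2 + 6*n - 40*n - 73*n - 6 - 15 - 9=c^2*(4*n + 60) + c*(-37*n^2 - 562*n - 105) + 9*n^3 + 128*n^2 - 107*n - 30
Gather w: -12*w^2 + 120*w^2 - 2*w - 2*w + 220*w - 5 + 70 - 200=108*w^2 + 216*w - 135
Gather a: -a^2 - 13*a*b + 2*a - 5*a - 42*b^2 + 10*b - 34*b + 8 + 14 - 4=-a^2 + a*(-13*b - 3) - 42*b^2 - 24*b + 18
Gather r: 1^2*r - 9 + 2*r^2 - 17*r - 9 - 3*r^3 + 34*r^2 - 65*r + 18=-3*r^3 + 36*r^2 - 81*r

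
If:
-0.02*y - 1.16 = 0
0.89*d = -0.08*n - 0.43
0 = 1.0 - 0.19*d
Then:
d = 5.26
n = -63.93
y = -58.00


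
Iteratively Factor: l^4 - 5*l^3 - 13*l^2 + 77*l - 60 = (l + 4)*(l^3 - 9*l^2 + 23*l - 15) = (l - 3)*(l + 4)*(l^2 - 6*l + 5) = (l - 3)*(l - 1)*(l + 4)*(l - 5)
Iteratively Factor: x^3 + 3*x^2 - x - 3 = (x + 1)*(x^2 + 2*x - 3) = (x + 1)*(x + 3)*(x - 1)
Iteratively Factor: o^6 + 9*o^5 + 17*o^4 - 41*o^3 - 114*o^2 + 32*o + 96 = (o - 2)*(o^5 + 11*o^4 + 39*o^3 + 37*o^2 - 40*o - 48) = (o - 2)*(o - 1)*(o^4 + 12*o^3 + 51*o^2 + 88*o + 48) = (o - 2)*(o - 1)*(o + 3)*(o^3 + 9*o^2 + 24*o + 16) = (o - 2)*(o - 1)*(o + 3)*(o + 4)*(o^2 + 5*o + 4) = (o - 2)*(o - 1)*(o + 1)*(o + 3)*(o + 4)*(o + 4)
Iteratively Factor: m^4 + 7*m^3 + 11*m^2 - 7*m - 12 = (m + 3)*(m^3 + 4*m^2 - m - 4) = (m + 1)*(m + 3)*(m^2 + 3*m - 4) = (m - 1)*(m + 1)*(m + 3)*(m + 4)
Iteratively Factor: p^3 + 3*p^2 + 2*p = (p + 2)*(p^2 + p) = p*(p + 2)*(p + 1)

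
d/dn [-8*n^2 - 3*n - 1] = -16*n - 3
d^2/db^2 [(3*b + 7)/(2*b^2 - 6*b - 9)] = 4*((2 - 9*b)*(-2*b^2 + 6*b + 9) - 2*(2*b - 3)^2*(3*b + 7))/(-2*b^2 + 6*b + 9)^3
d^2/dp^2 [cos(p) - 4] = -cos(p)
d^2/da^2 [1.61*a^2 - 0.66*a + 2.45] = 3.22000000000000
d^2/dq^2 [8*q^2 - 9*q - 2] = 16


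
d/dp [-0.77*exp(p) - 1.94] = -0.77*exp(p)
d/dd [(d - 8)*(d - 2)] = 2*d - 10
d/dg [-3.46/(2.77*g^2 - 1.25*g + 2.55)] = (19.1684*g - 4.325)/(2.77*g^2 - 1.25*g + 2.55)^2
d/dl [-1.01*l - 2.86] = -1.01000000000000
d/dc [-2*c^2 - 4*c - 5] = -4*c - 4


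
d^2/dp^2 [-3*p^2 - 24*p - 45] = -6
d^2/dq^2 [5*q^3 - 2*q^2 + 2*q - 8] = 30*q - 4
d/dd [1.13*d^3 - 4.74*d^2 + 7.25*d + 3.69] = 3.39*d^2 - 9.48*d + 7.25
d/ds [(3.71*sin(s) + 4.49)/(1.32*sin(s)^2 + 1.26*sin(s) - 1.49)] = (-11.8536*sin(s) + 2.4486*cos(2*s) - 13.6339)*cos(s)/(1.32*sin(s)^2 + 1.26*sin(s) - 1.49)^2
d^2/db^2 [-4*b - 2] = 0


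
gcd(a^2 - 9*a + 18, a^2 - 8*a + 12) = a - 6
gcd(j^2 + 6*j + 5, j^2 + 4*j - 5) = j + 5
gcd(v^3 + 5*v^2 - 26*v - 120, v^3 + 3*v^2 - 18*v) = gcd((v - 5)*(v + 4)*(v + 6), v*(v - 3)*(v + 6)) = v + 6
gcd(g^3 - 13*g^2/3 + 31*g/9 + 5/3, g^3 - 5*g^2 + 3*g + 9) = g - 3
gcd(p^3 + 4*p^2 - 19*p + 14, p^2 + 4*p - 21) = p + 7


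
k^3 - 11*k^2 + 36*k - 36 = (k - 6)*(k - 3)*(k - 2)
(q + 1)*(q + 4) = q^2 + 5*q + 4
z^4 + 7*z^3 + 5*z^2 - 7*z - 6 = (z - 1)*(z + 1)^2*(z + 6)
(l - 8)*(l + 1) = l^2 - 7*l - 8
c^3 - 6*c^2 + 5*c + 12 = (c - 4)*(c - 3)*(c + 1)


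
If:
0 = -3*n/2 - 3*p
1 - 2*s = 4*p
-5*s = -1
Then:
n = -3/10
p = 3/20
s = 1/5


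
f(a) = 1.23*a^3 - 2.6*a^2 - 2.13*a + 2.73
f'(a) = 3.69*a^2 - 5.2*a - 2.13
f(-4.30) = -133.98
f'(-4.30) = 88.46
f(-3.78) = -92.80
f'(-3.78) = 70.25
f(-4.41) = -143.93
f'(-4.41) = 92.57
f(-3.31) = -63.31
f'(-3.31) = 55.51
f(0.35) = 1.72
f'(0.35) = -3.50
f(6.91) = 269.69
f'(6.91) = 138.13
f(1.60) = -2.30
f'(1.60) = -1.00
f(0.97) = -0.66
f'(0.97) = -3.70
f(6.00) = 162.03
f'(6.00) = 99.51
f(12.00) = 1728.21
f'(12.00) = 466.83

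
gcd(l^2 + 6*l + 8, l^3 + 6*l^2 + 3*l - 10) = l + 2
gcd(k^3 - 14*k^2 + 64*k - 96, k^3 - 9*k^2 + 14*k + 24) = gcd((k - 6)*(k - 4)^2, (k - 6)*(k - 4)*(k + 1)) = k^2 - 10*k + 24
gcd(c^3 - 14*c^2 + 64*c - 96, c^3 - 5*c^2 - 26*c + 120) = c^2 - 10*c + 24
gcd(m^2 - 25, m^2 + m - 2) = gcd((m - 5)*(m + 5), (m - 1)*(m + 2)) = 1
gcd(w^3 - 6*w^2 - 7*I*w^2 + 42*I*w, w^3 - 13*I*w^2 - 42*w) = w^2 - 7*I*w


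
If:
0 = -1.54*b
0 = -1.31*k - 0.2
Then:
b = 0.00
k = -0.15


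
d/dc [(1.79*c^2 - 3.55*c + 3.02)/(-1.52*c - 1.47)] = (-2.7208*c^2 - 5.2626*c + 9.8089)/(2.3104*c^2 + 4.4688*c + 2.1609)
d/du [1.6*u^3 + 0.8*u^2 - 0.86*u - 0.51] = 4.8*u^2 + 1.6*u - 0.86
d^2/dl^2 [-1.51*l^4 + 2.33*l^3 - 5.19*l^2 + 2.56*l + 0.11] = -18.12*l^2 + 13.98*l - 10.38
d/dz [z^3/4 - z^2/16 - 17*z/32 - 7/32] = 3*z^2/4 - z/8 - 17/32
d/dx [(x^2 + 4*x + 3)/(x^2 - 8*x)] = 6*(-2*x^2 - x + 4)/(x^2*(x^2 - 16*x + 64))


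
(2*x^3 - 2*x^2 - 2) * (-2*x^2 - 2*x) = -4*x^5 + 4*x^3 + 4*x^2 + 4*x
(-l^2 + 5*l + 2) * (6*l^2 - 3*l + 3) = -6*l^4 + 33*l^3 - 6*l^2 + 9*l + 6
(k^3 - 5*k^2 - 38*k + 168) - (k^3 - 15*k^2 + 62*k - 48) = 10*k^2 - 100*k + 216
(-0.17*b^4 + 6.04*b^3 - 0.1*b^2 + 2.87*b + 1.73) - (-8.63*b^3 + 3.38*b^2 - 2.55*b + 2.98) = -0.17*b^4 + 14.67*b^3 - 3.48*b^2 + 5.42*b - 1.25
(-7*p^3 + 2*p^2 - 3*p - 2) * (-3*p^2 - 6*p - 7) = 21*p^5 + 36*p^4 + 46*p^3 + 10*p^2 + 33*p + 14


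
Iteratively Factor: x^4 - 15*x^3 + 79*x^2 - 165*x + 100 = (x - 4)*(x^3 - 11*x^2 + 35*x - 25) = (x - 4)*(x - 1)*(x^2 - 10*x + 25) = (x - 5)*(x - 4)*(x - 1)*(x - 5)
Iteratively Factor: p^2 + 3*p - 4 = (p - 1)*(p + 4)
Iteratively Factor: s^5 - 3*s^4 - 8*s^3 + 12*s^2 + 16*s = (s - 2)*(s^4 - s^3 - 10*s^2 - 8*s) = (s - 2)*(s + 1)*(s^3 - 2*s^2 - 8*s) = (s - 4)*(s - 2)*(s + 1)*(s^2 + 2*s) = s*(s - 4)*(s - 2)*(s + 1)*(s + 2)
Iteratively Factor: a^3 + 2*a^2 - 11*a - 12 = (a + 4)*(a^2 - 2*a - 3) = (a - 3)*(a + 4)*(a + 1)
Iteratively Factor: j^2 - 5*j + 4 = (j - 1)*(j - 4)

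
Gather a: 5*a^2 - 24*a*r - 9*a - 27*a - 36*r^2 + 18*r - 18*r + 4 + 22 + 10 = 5*a^2 + a*(-24*r - 36) - 36*r^2 + 36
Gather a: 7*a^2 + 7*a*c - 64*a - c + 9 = 7*a^2 + a*(7*c - 64) - c + 9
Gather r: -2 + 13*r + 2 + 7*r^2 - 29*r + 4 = 7*r^2 - 16*r + 4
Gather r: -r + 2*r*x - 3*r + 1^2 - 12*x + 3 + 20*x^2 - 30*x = r*(2*x - 4) + 20*x^2 - 42*x + 4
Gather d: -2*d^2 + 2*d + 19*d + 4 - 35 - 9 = -2*d^2 + 21*d - 40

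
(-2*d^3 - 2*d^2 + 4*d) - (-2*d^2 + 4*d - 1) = 1 - 2*d^3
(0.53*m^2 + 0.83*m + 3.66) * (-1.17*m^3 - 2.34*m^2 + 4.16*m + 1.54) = -0.6201*m^5 - 2.2113*m^4 - 4.0196*m^3 - 4.2954*m^2 + 16.5038*m + 5.6364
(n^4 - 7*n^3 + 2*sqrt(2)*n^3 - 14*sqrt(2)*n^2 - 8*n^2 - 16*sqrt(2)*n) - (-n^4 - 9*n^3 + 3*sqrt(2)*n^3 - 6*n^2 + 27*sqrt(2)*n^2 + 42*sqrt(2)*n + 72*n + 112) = 2*n^4 - sqrt(2)*n^3 + 2*n^3 - 41*sqrt(2)*n^2 - 2*n^2 - 58*sqrt(2)*n - 72*n - 112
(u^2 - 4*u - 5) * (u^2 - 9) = u^4 - 4*u^3 - 14*u^2 + 36*u + 45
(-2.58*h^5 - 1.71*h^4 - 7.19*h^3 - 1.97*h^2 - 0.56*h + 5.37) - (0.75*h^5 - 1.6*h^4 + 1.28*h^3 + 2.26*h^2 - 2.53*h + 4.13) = -3.33*h^5 - 0.11*h^4 - 8.47*h^3 - 4.23*h^2 + 1.97*h + 1.24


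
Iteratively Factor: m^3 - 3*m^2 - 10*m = (m + 2)*(m^2 - 5*m) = (m - 5)*(m + 2)*(m)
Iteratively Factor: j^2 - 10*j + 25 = (j - 5)*(j - 5)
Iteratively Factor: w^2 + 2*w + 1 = (w + 1)*(w + 1)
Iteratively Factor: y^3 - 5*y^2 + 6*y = (y - 2)*(y^2 - 3*y) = (y - 3)*(y - 2)*(y)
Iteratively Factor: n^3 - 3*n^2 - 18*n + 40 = (n + 4)*(n^2 - 7*n + 10) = (n - 2)*(n + 4)*(n - 5)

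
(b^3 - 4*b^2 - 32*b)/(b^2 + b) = (b^2 - 4*b - 32)/(b + 1)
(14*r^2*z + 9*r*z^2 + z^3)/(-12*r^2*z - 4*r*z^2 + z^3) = (7*r + z)/(-6*r + z)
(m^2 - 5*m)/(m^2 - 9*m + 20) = m/(m - 4)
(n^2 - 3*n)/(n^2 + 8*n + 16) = n*(n - 3)/(n^2 + 8*n + 16)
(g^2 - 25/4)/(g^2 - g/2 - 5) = (g + 5/2)/(g + 2)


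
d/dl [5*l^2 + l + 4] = 10*l + 1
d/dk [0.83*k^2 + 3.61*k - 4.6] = 1.66*k + 3.61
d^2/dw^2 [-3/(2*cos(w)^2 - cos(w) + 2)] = 3*(-16*sin(w)^4 - 7*sin(w)^2 - 19*cos(w)/2 + 3*cos(3*w)/2 + 17)/(2*sin(w)^2 + cos(w) - 4)^3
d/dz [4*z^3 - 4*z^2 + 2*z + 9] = 12*z^2 - 8*z + 2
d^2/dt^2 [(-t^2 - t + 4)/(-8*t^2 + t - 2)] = 12*(12*t^3 - 136*t^2 + 8*t + 11)/(512*t^6 - 192*t^5 + 408*t^4 - 97*t^3 + 102*t^2 - 12*t + 8)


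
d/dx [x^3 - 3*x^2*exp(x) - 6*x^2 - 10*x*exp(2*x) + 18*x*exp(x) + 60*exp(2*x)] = -3*x^2*exp(x) + 3*x^2 - 20*x*exp(2*x) + 12*x*exp(x) - 12*x + 110*exp(2*x) + 18*exp(x)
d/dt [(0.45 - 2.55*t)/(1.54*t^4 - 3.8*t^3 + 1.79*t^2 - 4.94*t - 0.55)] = (11.781*t^4 - 22.152*t^3 + 9.6945*t^2 - 1.611*t + 3.6255)/(2.3716*t^8 - 11.704*t^7 + 19.9532*t^6 - 28.8192*t^5 + 39.0541*t^4 - 13.5052*t^3 + 22.4346*t^2 + 5.434*t + 0.3025)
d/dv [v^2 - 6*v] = 2*v - 6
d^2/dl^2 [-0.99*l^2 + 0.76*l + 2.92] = -1.98000000000000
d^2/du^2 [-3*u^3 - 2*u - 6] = -18*u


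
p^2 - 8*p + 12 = (p - 6)*(p - 2)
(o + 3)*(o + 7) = o^2 + 10*o + 21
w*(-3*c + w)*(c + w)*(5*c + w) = -15*c^3*w - 13*c^2*w^2 + 3*c*w^3 + w^4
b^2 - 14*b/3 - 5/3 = (b - 5)*(b + 1/3)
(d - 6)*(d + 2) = d^2 - 4*d - 12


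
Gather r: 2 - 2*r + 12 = 14 - 2*r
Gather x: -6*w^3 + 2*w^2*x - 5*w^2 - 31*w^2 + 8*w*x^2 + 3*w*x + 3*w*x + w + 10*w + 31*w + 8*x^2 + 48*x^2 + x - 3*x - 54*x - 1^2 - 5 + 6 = -6*w^3 - 36*w^2 + 42*w + x^2*(8*w + 56) + x*(2*w^2 + 6*w - 56)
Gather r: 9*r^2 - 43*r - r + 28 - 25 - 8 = 9*r^2 - 44*r - 5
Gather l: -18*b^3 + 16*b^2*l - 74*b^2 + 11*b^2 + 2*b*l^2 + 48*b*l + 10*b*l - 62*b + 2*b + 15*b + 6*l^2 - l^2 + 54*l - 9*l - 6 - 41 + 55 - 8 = -18*b^3 - 63*b^2 - 45*b + l^2*(2*b + 5) + l*(16*b^2 + 58*b + 45)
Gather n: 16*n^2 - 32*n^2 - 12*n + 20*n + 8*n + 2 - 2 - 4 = -16*n^2 + 16*n - 4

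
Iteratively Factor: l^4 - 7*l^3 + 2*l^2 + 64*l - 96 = (l - 4)*(l^3 - 3*l^2 - 10*l + 24) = (l - 4)^2*(l^2 + l - 6) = (l - 4)^2*(l + 3)*(l - 2)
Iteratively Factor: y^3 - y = (y)*(y^2 - 1) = y*(y + 1)*(y - 1)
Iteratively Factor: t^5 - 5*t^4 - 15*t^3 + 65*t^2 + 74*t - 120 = (t - 5)*(t^4 - 15*t^2 - 10*t + 24) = (t - 5)*(t + 3)*(t^3 - 3*t^2 - 6*t + 8) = (t - 5)*(t - 4)*(t + 3)*(t^2 + t - 2) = (t - 5)*(t - 4)*(t - 1)*(t + 3)*(t + 2)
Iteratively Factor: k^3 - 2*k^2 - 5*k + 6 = (k - 3)*(k^2 + k - 2) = (k - 3)*(k + 2)*(k - 1)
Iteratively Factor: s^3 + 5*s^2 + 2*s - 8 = (s + 4)*(s^2 + s - 2) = (s + 2)*(s + 4)*(s - 1)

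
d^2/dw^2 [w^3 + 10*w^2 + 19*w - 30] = 6*w + 20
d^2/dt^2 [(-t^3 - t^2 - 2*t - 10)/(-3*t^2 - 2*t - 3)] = 2*(7*t^3 + 261*t^2 + 153*t - 53)/(27*t^6 + 54*t^5 + 117*t^4 + 116*t^3 + 117*t^2 + 54*t + 27)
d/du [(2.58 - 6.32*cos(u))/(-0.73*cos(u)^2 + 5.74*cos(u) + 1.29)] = (4.6136*cos(u)^2 - 3.7668*cos(u) + 22.962)*sin(u)/(0.5329*cos(u)^4 - 8.3804*cos(u)^3 + 31.0642*cos(u)^2 + 14.8092*cos(u) + 1.6641)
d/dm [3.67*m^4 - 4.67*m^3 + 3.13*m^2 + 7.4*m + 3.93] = 14.68*m^3 - 14.01*m^2 + 6.26*m + 7.4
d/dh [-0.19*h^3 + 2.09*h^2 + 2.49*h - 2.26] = -0.57*h^2 + 4.18*h + 2.49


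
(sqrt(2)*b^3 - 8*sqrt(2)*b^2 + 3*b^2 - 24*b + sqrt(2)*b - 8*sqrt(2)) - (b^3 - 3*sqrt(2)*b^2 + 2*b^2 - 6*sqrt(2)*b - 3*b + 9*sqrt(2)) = -b^3 + sqrt(2)*b^3 - 5*sqrt(2)*b^2 + b^2 - 21*b + 7*sqrt(2)*b - 17*sqrt(2)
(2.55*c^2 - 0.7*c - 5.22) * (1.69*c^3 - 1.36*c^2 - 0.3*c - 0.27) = 4.3095*c^5 - 4.651*c^4 - 8.6348*c^3 + 6.6207*c^2 + 1.755*c + 1.4094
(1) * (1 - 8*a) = 1 - 8*a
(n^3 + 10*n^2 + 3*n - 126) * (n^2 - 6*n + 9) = n^5 + 4*n^4 - 48*n^3 - 54*n^2 + 783*n - 1134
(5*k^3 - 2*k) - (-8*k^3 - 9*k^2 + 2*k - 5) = 13*k^3 + 9*k^2 - 4*k + 5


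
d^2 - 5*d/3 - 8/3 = (d - 8/3)*(d + 1)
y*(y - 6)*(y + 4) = y^3 - 2*y^2 - 24*y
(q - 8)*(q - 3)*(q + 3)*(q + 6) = q^4 - 2*q^3 - 57*q^2 + 18*q + 432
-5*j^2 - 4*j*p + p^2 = (-5*j + p)*(j + p)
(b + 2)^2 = b^2 + 4*b + 4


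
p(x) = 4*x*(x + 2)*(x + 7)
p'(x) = 4*x*(x + 2) + 4*x*(x + 7) + 4*(x + 2)*(x + 7)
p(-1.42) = -18.38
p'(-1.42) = -22.04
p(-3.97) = 94.79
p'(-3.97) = -40.71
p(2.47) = 418.23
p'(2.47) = 307.05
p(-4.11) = 100.25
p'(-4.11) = -37.21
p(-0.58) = -21.15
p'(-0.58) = 18.28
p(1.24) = 132.42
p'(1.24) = 163.73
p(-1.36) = -19.64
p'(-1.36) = -19.72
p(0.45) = 32.85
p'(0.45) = 90.83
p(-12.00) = -2400.00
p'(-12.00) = 920.00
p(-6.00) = 96.00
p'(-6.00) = 56.00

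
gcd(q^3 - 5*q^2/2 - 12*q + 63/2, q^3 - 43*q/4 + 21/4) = q^2 + q/2 - 21/2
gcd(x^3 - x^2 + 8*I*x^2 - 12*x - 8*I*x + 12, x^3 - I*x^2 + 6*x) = x + 2*I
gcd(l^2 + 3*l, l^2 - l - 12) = l + 3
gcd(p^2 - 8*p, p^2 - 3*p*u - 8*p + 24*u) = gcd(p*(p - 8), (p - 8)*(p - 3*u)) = p - 8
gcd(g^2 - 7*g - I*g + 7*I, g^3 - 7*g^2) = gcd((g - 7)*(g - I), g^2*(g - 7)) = g - 7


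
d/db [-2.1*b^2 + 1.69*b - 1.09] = 1.69 - 4.2*b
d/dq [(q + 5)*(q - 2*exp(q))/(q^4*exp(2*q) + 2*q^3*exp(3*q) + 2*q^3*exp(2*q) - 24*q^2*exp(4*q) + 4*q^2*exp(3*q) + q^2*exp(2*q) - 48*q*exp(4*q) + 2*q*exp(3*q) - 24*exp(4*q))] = (-2*(q + 5)*(q - 2*exp(q))*(q^4 + 3*q^3*exp(q) + 4*q^3 - 48*q^2*exp(2*q) + 9*q^2*exp(q) + 4*q^2 - 120*q*exp(2*q) + 7*q*exp(q) + q - 72*exp(2*q) + exp(q)) + (q - (q + 5)*(2*exp(q) - 1) - 2*exp(q))*(q^4 + 2*q^3*exp(q) + 2*q^3 - 24*q^2*exp(2*q) + 4*q^2*exp(q) + q^2 - 48*q*exp(2*q) + 2*q*exp(q) - 24*exp(2*q)))*exp(-2*q)/(q^4 + 2*q^3*exp(q) + 2*q^3 - 24*q^2*exp(2*q) + 4*q^2*exp(q) + q^2 - 48*q*exp(2*q) + 2*q*exp(q) - 24*exp(2*q))^2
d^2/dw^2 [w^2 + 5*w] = 2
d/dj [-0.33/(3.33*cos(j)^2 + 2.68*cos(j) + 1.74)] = -(2.1978*cos(j) + 0.8844)*sin(j)/(3.33*cos(j)^2 + 2.68*cos(j) + 1.74)^2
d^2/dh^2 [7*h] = 0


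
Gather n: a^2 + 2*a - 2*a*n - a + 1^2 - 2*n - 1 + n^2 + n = a^2 + a + n^2 + n*(-2*a - 1)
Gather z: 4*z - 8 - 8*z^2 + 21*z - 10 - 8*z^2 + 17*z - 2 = -16*z^2 + 42*z - 20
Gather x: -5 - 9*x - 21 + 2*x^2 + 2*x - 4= 2*x^2 - 7*x - 30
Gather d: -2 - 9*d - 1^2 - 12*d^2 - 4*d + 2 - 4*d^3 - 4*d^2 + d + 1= -4*d^3 - 16*d^2 - 12*d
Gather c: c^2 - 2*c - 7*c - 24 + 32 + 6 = c^2 - 9*c + 14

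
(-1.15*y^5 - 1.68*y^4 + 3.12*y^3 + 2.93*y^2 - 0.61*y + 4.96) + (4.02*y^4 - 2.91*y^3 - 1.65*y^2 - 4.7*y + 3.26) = -1.15*y^5 + 2.34*y^4 + 0.21*y^3 + 1.28*y^2 - 5.31*y + 8.22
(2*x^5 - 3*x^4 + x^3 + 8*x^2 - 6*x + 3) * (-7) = -14*x^5 + 21*x^4 - 7*x^3 - 56*x^2 + 42*x - 21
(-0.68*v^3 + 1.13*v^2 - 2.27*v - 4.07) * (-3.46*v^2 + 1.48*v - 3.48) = 2.3528*v^5 - 4.9162*v^4 + 11.893*v^3 + 6.7902*v^2 + 1.876*v + 14.1636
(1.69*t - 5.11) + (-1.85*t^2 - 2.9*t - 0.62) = -1.85*t^2 - 1.21*t - 5.73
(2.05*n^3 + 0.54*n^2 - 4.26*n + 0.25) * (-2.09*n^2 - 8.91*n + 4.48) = -4.2845*n^5 - 19.3941*n^4 + 13.276*n^3 + 39.8533*n^2 - 21.3123*n + 1.12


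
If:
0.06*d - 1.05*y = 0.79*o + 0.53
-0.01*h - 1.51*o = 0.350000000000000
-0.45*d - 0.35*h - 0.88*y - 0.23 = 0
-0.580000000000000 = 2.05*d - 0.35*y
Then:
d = -0.34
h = 0.65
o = -0.24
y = -0.35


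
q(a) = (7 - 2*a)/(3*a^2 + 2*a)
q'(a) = (7 - 2*a)*(-6*a - 2)/(3*a^2 + 2*a)^2 - 2/(3*a^2 + 2*a)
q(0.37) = 5.44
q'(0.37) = -21.69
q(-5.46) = 0.23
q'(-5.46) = 0.06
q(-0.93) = 12.06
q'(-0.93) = 56.04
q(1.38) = 0.50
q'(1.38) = -0.84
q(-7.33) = 0.15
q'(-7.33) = 0.03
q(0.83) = 1.43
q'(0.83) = -3.22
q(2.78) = 0.05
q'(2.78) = -0.10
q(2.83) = 0.05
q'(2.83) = -0.10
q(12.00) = -0.04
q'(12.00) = 0.00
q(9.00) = -0.04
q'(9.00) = 0.00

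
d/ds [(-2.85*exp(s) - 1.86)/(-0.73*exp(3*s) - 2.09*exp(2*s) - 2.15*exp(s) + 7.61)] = (-(2.85*exp(s) + 1.86)*(2.19*exp(2*s) + 4.18*exp(s) + 2.15) + 2.0805*exp(3*s) + 5.9565*exp(2*s) + 6.1275*exp(s) - 21.6885)*exp(s)/(0.73*exp(3*s) + 2.09*exp(2*s) + 2.15*exp(s) - 7.61)^2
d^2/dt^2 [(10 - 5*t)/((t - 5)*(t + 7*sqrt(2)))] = 10*((2 - t)*(t - 5)^2 + (2 - t)*(t - 5)*(t + 7*sqrt(2)) + (2 - t)*(t + 7*sqrt(2))^2 + (t - 5)^2*(t + 7*sqrt(2)) + (t - 5)*(t + 7*sqrt(2))^2)/((t - 5)^3*(t + 7*sqrt(2))^3)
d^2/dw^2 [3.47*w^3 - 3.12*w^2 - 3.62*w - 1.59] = 20.82*w - 6.24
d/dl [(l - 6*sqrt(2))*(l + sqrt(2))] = 2*l - 5*sqrt(2)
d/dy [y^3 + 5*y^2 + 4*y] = 3*y^2 + 10*y + 4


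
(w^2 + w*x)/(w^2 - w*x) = (w + x)/(w - x)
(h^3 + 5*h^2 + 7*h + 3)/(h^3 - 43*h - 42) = (h^2 + 4*h + 3)/(h^2 - h - 42)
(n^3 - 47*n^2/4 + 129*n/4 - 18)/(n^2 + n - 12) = (n^2 - 35*n/4 + 6)/(n + 4)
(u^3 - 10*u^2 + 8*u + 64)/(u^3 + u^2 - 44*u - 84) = (u^2 - 12*u + 32)/(u^2 - u - 42)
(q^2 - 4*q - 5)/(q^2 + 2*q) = (q^2 - 4*q - 5)/(q*(q + 2))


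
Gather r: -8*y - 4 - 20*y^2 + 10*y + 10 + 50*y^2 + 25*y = 30*y^2 + 27*y + 6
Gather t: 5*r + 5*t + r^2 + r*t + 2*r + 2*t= r^2 + 7*r + t*(r + 7)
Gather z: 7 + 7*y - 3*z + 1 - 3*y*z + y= 8*y + z*(-3*y - 3) + 8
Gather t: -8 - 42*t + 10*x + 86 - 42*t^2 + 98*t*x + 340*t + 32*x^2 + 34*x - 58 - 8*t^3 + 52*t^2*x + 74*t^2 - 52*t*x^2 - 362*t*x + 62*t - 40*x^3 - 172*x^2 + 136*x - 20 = -8*t^3 + t^2*(52*x + 32) + t*(-52*x^2 - 264*x + 360) - 40*x^3 - 140*x^2 + 180*x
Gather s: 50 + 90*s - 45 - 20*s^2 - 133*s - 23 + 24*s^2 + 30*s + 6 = 4*s^2 - 13*s - 12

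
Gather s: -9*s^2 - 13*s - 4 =-9*s^2 - 13*s - 4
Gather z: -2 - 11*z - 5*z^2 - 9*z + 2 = -5*z^2 - 20*z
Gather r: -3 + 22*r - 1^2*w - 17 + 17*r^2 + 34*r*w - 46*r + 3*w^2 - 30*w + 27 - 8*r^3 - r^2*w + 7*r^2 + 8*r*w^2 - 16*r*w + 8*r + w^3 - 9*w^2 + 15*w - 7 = -8*r^3 + r^2*(24 - w) + r*(8*w^2 + 18*w - 16) + w^3 - 6*w^2 - 16*w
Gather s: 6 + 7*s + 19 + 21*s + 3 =28*s + 28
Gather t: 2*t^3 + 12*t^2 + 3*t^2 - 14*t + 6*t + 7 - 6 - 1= 2*t^3 + 15*t^2 - 8*t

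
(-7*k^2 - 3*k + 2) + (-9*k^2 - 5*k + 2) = -16*k^2 - 8*k + 4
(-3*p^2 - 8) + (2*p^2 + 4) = -p^2 - 4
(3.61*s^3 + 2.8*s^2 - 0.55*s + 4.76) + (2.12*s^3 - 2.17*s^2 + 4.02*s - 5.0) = 5.73*s^3 + 0.63*s^2 + 3.47*s - 0.24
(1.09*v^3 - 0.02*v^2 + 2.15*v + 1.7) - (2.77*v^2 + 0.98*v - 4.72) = 1.09*v^3 - 2.79*v^2 + 1.17*v + 6.42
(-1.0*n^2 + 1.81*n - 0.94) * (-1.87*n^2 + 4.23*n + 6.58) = 1.87*n^4 - 7.6147*n^3 + 2.8341*n^2 + 7.9336*n - 6.1852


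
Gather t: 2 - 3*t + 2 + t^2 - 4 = t^2 - 3*t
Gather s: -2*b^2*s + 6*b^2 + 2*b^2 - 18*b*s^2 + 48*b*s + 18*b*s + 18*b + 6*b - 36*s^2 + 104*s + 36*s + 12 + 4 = 8*b^2 + 24*b + s^2*(-18*b - 36) + s*(-2*b^2 + 66*b + 140) + 16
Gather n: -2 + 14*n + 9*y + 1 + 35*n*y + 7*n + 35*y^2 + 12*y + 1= n*(35*y + 21) + 35*y^2 + 21*y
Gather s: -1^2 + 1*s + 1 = s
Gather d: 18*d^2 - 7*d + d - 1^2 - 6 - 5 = 18*d^2 - 6*d - 12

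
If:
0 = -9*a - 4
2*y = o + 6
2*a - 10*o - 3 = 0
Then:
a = -4/9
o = -7/18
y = 101/36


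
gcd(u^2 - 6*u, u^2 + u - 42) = u - 6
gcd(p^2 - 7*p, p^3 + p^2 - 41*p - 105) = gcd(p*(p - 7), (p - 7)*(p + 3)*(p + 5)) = p - 7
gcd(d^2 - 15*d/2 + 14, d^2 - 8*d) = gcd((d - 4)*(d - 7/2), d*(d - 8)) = 1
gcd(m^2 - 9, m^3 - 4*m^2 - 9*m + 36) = m^2 - 9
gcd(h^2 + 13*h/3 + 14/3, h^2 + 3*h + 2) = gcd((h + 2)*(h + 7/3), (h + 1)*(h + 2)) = h + 2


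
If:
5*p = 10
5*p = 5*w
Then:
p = 2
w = 2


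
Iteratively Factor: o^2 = (o)*(o)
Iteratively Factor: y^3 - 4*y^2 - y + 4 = (y - 4)*(y^2 - 1) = (y - 4)*(y + 1)*(y - 1)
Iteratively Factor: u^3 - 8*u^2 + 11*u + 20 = (u - 4)*(u^2 - 4*u - 5) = (u - 4)*(u + 1)*(u - 5)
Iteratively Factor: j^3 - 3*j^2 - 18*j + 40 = (j + 4)*(j^2 - 7*j + 10) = (j - 2)*(j + 4)*(j - 5)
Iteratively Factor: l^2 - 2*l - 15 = (l - 5)*(l + 3)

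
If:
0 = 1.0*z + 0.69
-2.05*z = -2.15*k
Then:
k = -0.66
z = -0.69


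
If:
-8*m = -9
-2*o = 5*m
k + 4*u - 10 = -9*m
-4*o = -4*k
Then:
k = -45/16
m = 9/8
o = -45/16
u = 43/64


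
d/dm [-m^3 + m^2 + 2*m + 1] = -3*m^2 + 2*m + 2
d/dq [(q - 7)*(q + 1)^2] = (q + 1)*(3*q - 13)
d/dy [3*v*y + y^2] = 3*v + 2*y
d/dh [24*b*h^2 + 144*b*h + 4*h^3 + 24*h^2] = 48*b*h + 144*b + 12*h^2 + 48*h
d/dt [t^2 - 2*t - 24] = 2*t - 2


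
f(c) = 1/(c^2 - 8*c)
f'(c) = (8 - 2*c)/(c^2 - 8*c)^2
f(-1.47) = 0.07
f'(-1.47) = 0.06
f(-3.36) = 0.03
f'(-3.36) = 0.01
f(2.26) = -0.08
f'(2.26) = 0.02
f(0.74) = -0.19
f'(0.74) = 0.23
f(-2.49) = 0.04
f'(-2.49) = 0.02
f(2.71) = -0.07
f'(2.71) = 0.01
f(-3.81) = 0.02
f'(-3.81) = 0.01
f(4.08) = -0.06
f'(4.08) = -0.00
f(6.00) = -0.08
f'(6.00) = -0.03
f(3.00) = -0.07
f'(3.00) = 0.01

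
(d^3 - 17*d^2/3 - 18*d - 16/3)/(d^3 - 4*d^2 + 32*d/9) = 3*(3*d^3 - 17*d^2 - 54*d - 16)/(d*(9*d^2 - 36*d + 32))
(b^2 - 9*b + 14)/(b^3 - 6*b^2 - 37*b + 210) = (b - 2)/(b^2 + b - 30)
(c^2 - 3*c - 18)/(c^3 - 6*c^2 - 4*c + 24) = (c + 3)/(c^2 - 4)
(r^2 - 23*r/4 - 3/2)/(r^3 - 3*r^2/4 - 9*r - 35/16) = 4*(r - 6)/(4*r^2 - 4*r - 35)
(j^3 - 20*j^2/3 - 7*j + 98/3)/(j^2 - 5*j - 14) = (3*j^2 + j - 14)/(3*(j + 2))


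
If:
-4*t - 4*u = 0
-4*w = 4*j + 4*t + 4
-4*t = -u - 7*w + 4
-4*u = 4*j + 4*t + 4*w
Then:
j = 1/7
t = -1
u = 1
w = -1/7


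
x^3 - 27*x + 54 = (x - 3)^2*(x + 6)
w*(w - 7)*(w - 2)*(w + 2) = w^4 - 7*w^3 - 4*w^2 + 28*w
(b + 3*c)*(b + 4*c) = b^2 + 7*b*c + 12*c^2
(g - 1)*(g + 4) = g^2 + 3*g - 4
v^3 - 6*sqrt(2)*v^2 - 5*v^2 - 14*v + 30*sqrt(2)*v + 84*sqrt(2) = (v - 7)*(v + 2)*(v - 6*sqrt(2))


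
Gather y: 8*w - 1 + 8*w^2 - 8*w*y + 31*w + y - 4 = 8*w^2 + 39*w + y*(1 - 8*w) - 5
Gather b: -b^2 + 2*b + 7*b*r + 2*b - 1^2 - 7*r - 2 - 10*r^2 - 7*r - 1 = -b^2 + b*(7*r + 4) - 10*r^2 - 14*r - 4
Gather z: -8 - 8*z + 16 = 8 - 8*z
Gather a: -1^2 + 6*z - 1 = 6*z - 2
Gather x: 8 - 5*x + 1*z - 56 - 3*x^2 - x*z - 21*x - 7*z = -3*x^2 + x*(-z - 26) - 6*z - 48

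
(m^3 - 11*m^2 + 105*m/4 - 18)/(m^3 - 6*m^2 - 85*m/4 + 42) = (2*m - 3)/(2*m + 7)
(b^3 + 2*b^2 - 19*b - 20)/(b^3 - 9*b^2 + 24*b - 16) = (b^2 + 6*b + 5)/(b^2 - 5*b + 4)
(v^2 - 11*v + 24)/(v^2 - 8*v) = (v - 3)/v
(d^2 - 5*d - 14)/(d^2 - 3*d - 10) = (d - 7)/(d - 5)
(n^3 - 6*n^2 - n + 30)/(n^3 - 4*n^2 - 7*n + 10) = (n - 3)/(n - 1)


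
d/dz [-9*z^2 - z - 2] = -18*z - 1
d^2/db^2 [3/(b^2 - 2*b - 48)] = 6*(b^2 - 2*b - 4*(b - 1)^2 - 48)/(-b^2 + 2*b + 48)^3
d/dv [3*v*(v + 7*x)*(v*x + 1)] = 9*v^2*x + 42*v*x^2 + 6*v + 21*x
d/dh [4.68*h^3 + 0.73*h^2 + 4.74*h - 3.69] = 14.04*h^2 + 1.46*h + 4.74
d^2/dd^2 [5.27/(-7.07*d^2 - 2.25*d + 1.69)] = (526.840846*d^2 + 167.66505*d - 5.27*(14.14*d + 2.25)*(28.28*d + 4.5) - 125.935082)/(7.07*d^2 + 2.25*d - 1.69)^3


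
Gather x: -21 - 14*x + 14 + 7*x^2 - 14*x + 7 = 7*x^2 - 28*x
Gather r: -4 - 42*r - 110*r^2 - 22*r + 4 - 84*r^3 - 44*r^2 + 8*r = -84*r^3 - 154*r^2 - 56*r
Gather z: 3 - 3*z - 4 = -3*z - 1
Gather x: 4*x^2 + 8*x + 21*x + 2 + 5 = 4*x^2 + 29*x + 7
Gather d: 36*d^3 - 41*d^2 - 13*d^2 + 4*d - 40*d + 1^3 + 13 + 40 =36*d^3 - 54*d^2 - 36*d + 54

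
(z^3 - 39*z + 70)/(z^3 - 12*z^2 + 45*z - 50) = (z + 7)/(z - 5)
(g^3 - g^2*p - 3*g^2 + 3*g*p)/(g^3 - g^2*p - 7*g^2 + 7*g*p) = (g - 3)/(g - 7)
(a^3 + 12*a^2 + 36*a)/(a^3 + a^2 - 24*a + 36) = a*(a + 6)/(a^2 - 5*a + 6)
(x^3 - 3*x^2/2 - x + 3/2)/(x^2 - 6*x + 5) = (2*x^2 - x - 3)/(2*(x - 5))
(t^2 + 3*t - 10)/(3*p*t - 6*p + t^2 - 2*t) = (t + 5)/(3*p + t)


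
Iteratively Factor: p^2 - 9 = (p + 3)*(p - 3)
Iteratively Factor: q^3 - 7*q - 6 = (q - 3)*(q^2 + 3*q + 2) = (q - 3)*(q + 2)*(q + 1)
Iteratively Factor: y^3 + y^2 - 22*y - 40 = (y + 2)*(y^2 - y - 20) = (y - 5)*(y + 2)*(y + 4)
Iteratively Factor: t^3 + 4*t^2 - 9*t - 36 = (t - 3)*(t^2 + 7*t + 12) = (t - 3)*(t + 3)*(t + 4)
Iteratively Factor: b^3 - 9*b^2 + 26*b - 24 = (b - 3)*(b^2 - 6*b + 8) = (b - 4)*(b - 3)*(b - 2)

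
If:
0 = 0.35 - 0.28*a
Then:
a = 1.25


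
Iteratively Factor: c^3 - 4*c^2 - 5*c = (c - 5)*(c^2 + c) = c*(c - 5)*(c + 1)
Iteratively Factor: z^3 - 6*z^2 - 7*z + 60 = (z - 5)*(z^2 - z - 12) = (z - 5)*(z + 3)*(z - 4)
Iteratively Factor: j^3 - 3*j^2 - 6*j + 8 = (j - 1)*(j^2 - 2*j - 8) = (j - 4)*(j - 1)*(j + 2)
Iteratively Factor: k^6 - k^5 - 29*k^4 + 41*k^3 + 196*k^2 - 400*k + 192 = (k - 1)*(k^5 - 29*k^3 + 12*k^2 + 208*k - 192) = (k - 3)*(k - 1)*(k^4 + 3*k^3 - 20*k^2 - 48*k + 64) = (k - 3)*(k - 1)*(k + 4)*(k^3 - k^2 - 16*k + 16) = (k - 3)*(k - 1)*(k + 4)^2*(k^2 - 5*k + 4) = (k - 4)*(k - 3)*(k - 1)*(k + 4)^2*(k - 1)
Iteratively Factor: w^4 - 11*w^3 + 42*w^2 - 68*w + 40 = (w - 2)*(w^3 - 9*w^2 + 24*w - 20) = (w - 2)^2*(w^2 - 7*w + 10) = (w - 5)*(w - 2)^2*(w - 2)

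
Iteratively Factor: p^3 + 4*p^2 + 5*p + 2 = (p + 1)*(p^2 + 3*p + 2) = (p + 1)^2*(p + 2)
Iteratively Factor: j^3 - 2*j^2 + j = (j)*(j^2 - 2*j + 1) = j*(j - 1)*(j - 1)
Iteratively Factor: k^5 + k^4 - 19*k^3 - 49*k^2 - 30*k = (k + 2)*(k^4 - k^3 - 17*k^2 - 15*k) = k*(k + 2)*(k^3 - k^2 - 17*k - 15) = k*(k + 2)*(k + 3)*(k^2 - 4*k - 5) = k*(k - 5)*(k + 2)*(k + 3)*(k + 1)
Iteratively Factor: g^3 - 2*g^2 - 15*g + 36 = (g + 4)*(g^2 - 6*g + 9) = (g - 3)*(g + 4)*(g - 3)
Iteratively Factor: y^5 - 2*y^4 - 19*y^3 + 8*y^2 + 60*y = (y - 5)*(y^4 + 3*y^3 - 4*y^2 - 12*y) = y*(y - 5)*(y^3 + 3*y^2 - 4*y - 12) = y*(y - 5)*(y - 2)*(y^2 + 5*y + 6) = y*(y - 5)*(y - 2)*(y + 3)*(y + 2)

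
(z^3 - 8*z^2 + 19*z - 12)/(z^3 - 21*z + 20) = (z - 3)/(z + 5)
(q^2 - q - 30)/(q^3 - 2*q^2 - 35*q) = (q - 6)/(q*(q - 7))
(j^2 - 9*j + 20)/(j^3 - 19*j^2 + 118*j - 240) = (j - 4)/(j^2 - 14*j + 48)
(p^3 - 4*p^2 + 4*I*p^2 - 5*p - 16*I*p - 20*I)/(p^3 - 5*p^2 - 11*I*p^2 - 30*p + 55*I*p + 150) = (p^2 + p*(1 + 4*I) + 4*I)/(p^2 - 11*I*p - 30)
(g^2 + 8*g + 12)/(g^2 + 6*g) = (g + 2)/g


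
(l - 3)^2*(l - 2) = l^3 - 8*l^2 + 21*l - 18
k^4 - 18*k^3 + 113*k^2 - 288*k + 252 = (k - 7)*(k - 6)*(k - 3)*(k - 2)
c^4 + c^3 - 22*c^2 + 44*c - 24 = (c - 2)^2*(c - 1)*(c + 6)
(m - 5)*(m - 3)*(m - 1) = m^3 - 9*m^2 + 23*m - 15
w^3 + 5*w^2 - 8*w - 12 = (w - 2)*(w + 1)*(w + 6)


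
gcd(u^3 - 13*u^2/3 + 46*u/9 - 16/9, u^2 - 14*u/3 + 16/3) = u - 8/3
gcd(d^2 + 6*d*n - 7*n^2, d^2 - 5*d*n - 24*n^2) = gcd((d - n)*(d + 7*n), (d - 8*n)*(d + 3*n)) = 1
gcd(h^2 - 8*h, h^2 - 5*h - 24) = h - 8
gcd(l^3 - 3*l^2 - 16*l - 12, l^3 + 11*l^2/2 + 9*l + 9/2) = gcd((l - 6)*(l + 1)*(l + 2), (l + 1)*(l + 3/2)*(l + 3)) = l + 1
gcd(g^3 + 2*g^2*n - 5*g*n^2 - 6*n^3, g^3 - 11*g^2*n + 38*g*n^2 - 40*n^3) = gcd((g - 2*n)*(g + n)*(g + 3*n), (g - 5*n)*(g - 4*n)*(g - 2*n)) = g - 2*n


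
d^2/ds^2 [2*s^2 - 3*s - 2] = 4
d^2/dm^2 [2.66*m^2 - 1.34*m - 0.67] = 5.32000000000000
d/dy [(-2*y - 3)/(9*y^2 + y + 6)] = (-18*y^2 - 2*y + (2*y + 3)*(18*y + 1) - 12)/(9*y^2 + y + 6)^2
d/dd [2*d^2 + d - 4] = 4*d + 1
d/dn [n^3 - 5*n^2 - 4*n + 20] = 3*n^2 - 10*n - 4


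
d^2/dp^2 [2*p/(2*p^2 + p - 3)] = 4*(p*(4*p + 1)^2 - (6*p + 1)*(2*p^2 + p - 3))/(2*p^2 + p - 3)^3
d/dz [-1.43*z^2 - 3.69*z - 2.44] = -2.86*z - 3.69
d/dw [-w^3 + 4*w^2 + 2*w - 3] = -3*w^2 + 8*w + 2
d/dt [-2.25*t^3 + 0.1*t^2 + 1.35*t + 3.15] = -6.75*t^2 + 0.2*t + 1.35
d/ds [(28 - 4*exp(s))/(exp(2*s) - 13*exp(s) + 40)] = 4*((exp(s) - 7)*(2*exp(s) - 13) - exp(2*s) + 13*exp(s) - 40)*exp(s)/(exp(2*s) - 13*exp(s) + 40)^2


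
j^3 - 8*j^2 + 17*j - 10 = (j - 5)*(j - 2)*(j - 1)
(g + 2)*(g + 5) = g^2 + 7*g + 10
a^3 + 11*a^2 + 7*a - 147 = (a - 3)*(a + 7)^2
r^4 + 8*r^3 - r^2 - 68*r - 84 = (r - 3)*(r + 2)^2*(r + 7)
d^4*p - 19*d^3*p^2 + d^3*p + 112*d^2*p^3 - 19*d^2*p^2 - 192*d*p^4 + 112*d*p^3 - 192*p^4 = (d - 8*p)^2*(d - 3*p)*(d*p + p)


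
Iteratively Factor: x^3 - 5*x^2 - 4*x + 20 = (x - 5)*(x^2 - 4) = (x - 5)*(x + 2)*(x - 2)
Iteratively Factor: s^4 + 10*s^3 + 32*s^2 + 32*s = (s + 2)*(s^3 + 8*s^2 + 16*s) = s*(s + 2)*(s^2 + 8*s + 16) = s*(s + 2)*(s + 4)*(s + 4)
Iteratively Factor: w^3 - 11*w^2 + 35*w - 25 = (w - 5)*(w^2 - 6*w + 5) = (w - 5)^2*(w - 1)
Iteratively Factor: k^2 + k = (k + 1)*(k)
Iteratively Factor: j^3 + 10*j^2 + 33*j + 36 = (j + 3)*(j^2 + 7*j + 12) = (j + 3)^2*(j + 4)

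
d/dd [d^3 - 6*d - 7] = 3*d^2 - 6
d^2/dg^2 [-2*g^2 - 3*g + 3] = -4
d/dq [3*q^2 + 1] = 6*q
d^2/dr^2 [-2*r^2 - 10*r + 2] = -4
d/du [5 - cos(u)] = sin(u)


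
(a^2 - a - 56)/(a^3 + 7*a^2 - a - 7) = (a - 8)/(a^2 - 1)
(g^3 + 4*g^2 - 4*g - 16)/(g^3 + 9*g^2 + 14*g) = (g^2 + 2*g - 8)/(g*(g + 7))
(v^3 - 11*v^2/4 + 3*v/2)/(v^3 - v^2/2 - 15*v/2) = (-4*v^2 + 11*v - 6)/(2*(-2*v^2 + v + 15))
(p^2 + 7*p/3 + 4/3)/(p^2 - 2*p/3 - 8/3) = (p + 1)/(p - 2)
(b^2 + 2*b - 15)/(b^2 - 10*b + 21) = (b + 5)/(b - 7)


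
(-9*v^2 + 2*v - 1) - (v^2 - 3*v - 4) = -10*v^2 + 5*v + 3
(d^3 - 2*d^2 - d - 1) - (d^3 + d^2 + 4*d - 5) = -3*d^2 - 5*d + 4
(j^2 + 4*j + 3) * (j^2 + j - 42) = j^4 + 5*j^3 - 35*j^2 - 165*j - 126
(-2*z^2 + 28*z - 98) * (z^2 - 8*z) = -2*z^4 + 44*z^3 - 322*z^2 + 784*z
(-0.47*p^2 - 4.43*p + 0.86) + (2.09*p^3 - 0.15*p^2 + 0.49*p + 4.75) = 2.09*p^3 - 0.62*p^2 - 3.94*p + 5.61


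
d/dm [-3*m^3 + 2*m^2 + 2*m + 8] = -9*m^2 + 4*m + 2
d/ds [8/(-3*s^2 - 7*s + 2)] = 8*(6*s + 7)/(3*s^2 + 7*s - 2)^2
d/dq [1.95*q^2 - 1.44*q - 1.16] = 3.9*q - 1.44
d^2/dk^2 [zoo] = 0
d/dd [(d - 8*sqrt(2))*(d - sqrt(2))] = 2*d - 9*sqrt(2)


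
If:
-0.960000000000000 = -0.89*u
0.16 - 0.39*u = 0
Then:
No Solution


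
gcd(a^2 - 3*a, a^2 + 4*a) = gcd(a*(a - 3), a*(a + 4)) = a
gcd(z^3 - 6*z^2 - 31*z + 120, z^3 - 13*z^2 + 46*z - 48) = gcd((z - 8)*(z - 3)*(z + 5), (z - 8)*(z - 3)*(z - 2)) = z^2 - 11*z + 24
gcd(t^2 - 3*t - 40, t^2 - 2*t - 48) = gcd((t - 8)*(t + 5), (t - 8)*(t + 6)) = t - 8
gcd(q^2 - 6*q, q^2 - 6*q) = q^2 - 6*q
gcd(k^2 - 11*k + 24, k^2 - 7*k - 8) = k - 8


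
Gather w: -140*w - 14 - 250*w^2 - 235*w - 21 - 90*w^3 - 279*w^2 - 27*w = -90*w^3 - 529*w^2 - 402*w - 35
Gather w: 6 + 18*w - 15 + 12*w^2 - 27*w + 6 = 12*w^2 - 9*w - 3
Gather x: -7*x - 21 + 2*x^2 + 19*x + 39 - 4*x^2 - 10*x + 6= -2*x^2 + 2*x + 24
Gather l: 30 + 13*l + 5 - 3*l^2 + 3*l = -3*l^2 + 16*l + 35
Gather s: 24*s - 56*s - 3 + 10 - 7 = -32*s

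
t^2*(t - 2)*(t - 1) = t^4 - 3*t^3 + 2*t^2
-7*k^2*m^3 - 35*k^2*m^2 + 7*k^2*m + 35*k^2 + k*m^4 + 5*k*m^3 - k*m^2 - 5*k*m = (-7*k + m)*(m - 1)*(m + 5)*(k*m + k)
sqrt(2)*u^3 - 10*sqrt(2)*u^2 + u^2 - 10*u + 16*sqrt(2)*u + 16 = (u - 8)*(u - 2)*(sqrt(2)*u + 1)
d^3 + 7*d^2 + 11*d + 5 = (d + 1)^2*(d + 5)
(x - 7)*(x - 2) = x^2 - 9*x + 14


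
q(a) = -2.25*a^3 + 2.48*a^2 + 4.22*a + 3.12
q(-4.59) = 253.58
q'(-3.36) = -88.65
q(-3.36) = 102.29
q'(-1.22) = -11.88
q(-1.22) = 5.75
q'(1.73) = -7.40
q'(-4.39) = -147.64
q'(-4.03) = -125.39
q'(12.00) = -908.26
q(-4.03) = 173.66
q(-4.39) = 222.75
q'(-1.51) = -18.66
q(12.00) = -3477.12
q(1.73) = 6.19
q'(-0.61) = -1.32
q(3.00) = -22.65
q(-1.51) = 10.15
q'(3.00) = -41.65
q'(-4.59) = -160.76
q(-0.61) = 1.98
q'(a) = -6.75*a^2 + 4.96*a + 4.22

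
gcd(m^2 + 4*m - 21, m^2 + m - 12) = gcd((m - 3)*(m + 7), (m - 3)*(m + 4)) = m - 3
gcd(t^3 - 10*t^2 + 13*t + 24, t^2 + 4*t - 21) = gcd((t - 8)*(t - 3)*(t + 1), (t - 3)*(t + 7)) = t - 3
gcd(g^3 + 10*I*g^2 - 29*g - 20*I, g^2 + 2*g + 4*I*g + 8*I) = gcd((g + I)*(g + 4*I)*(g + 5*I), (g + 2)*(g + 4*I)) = g + 4*I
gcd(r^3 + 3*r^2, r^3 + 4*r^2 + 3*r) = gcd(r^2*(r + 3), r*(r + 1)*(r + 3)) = r^2 + 3*r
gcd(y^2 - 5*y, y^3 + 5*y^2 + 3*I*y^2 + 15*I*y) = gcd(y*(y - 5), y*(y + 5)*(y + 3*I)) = y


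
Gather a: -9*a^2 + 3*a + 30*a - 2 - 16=-9*a^2 + 33*a - 18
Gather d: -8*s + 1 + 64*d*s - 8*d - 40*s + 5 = d*(64*s - 8) - 48*s + 6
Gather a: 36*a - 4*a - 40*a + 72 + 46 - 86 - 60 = -8*a - 28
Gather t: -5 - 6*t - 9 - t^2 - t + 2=-t^2 - 7*t - 12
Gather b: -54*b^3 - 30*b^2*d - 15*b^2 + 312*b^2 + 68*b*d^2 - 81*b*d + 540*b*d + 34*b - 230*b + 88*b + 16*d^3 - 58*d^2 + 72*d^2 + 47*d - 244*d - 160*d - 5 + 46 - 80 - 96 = -54*b^3 + b^2*(297 - 30*d) + b*(68*d^2 + 459*d - 108) + 16*d^3 + 14*d^2 - 357*d - 135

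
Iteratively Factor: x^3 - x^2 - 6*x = (x + 2)*(x^2 - 3*x) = x*(x + 2)*(x - 3)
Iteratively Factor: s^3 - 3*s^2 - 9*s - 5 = (s + 1)*(s^2 - 4*s - 5) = (s - 5)*(s + 1)*(s + 1)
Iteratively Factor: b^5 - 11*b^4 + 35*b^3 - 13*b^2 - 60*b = (b + 1)*(b^4 - 12*b^3 + 47*b^2 - 60*b) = (b - 4)*(b + 1)*(b^3 - 8*b^2 + 15*b) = (b - 4)*(b - 3)*(b + 1)*(b^2 - 5*b) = (b - 5)*(b - 4)*(b - 3)*(b + 1)*(b)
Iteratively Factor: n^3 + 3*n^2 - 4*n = (n - 1)*(n^2 + 4*n) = (n - 1)*(n + 4)*(n)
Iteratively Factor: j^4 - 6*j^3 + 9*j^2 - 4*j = (j)*(j^3 - 6*j^2 + 9*j - 4) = j*(j - 1)*(j^2 - 5*j + 4) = j*(j - 1)^2*(j - 4)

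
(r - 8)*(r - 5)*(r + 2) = r^3 - 11*r^2 + 14*r + 80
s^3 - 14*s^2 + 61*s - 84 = (s - 7)*(s - 4)*(s - 3)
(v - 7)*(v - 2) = v^2 - 9*v + 14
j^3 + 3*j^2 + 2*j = j*(j + 1)*(j + 2)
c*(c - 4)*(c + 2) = c^3 - 2*c^2 - 8*c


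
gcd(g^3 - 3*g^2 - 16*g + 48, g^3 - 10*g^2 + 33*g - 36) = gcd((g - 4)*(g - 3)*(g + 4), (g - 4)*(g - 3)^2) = g^2 - 7*g + 12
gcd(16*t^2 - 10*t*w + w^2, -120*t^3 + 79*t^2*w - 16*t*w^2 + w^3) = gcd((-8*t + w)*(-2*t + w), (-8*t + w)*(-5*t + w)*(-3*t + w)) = 8*t - w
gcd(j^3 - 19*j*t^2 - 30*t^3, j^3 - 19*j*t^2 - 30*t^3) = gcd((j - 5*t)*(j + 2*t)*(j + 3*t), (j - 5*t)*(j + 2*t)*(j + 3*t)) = -j^3 + 19*j*t^2 + 30*t^3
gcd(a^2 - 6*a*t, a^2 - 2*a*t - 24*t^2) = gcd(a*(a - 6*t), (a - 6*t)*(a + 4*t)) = -a + 6*t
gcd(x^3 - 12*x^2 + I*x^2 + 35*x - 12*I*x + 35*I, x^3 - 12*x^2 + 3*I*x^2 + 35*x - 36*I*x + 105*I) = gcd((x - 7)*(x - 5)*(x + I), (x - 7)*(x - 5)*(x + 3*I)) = x^2 - 12*x + 35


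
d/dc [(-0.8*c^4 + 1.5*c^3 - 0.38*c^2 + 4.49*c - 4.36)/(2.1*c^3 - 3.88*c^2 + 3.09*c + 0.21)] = (-1.68*c^6 + 6.208*c^5 - 12.438*c^4 - 10.26*c^3 + 44.66*c^2 - 33.9932*c + 14.4153)/(4.41*c^6 - 16.296*c^5 + 28.0324*c^4 - 23.0964*c^3 + 7.9185*c^2 + 1.2978*c + 0.0441)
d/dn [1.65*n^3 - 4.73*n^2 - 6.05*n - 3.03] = 4.95*n^2 - 9.46*n - 6.05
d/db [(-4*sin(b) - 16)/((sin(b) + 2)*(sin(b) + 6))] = 4*(sin(b)^2 + 8*sin(b) + 20)*cos(b)/((sin(b) + 2)^2*(sin(b) + 6)^2)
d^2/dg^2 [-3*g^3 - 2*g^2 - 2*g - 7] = -18*g - 4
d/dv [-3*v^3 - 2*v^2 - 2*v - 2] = -9*v^2 - 4*v - 2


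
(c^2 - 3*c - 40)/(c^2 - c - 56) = (c + 5)/(c + 7)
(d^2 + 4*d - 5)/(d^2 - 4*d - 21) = (-d^2 - 4*d + 5)/(-d^2 + 4*d + 21)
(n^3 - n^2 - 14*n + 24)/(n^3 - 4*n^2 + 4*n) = (n^2 + n - 12)/(n*(n - 2))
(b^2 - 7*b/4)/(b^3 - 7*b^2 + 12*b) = (b - 7/4)/(b^2 - 7*b + 12)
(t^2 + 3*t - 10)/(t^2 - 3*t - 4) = (-t^2 - 3*t + 10)/(-t^2 + 3*t + 4)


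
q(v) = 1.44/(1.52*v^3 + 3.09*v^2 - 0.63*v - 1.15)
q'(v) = 1.44*(-4.56*v^2 - 6.18*v + 0.63)/(1.52*v^3 + 3.09*v^2 - 0.63*v - 1.15)^2 = (-6.5664*v^2 - 8.8992*v + 0.9072)/(1.52*v^3 + 3.09*v^2 - 0.63*v - 1.15)^2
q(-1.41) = 0.89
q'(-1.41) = 0.15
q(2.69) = 0.03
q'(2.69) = -0.03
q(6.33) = 0.00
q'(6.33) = -0.00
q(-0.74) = 3.67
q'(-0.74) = 25.32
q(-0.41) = -3.02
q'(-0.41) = 15.17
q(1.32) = 0.21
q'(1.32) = -0.47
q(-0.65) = 9.76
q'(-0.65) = 179.83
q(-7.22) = -0.00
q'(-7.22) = -0.00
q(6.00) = 0.00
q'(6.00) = -0.00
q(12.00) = 0.00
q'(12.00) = -0.00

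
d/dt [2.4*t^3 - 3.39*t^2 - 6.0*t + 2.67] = 7.2*t^2 - 6.78*t - 6.0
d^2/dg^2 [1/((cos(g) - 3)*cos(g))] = (-(1 - cos(2*g))^2 - 45*cos(g)/4 - 11*cos(2*g)/2 + 9*cos(3*g)/4 + 33/2)/((cos(g) - 3)^3*cos(g)^3)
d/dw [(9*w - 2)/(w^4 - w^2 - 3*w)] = (-9*w*(-w^3 + w + 3) + (9*w - 2)*(-4*w^3 + 2*w + 3))/(w^2*(-w^3 + w + 3)^2)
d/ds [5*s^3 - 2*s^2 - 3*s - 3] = 15*s^2 - 4*s - 3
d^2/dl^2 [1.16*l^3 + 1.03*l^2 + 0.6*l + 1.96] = 6.96*l + 2.06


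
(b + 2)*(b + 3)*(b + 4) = b^3 + 9*b^2 + 26*b + 24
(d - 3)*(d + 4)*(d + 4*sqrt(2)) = d^3 + d^2 + 4*sqrt(2)*d^2 - 12*d + 4*sqrt(2)*d - 48*sqrt(2)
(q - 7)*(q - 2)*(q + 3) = q^3 - 6*q^2 - 13*q + 42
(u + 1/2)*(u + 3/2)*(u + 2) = u^3 + 4*u^2 + 19*u/4 + 3/2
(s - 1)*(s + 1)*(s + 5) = s^3 + 5*s^2 - s - 5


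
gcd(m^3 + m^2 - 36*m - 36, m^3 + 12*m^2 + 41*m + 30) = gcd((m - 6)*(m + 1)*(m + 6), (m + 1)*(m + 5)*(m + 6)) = m^2 + 7*m + 6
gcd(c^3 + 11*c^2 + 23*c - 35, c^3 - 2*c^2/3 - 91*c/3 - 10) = c + 5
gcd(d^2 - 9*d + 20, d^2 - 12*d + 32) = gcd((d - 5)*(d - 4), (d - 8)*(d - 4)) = d - 4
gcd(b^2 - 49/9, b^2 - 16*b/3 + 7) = b - 7/3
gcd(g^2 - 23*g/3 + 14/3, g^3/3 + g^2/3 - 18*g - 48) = 1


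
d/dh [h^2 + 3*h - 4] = 2*h + 3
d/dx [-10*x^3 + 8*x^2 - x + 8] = -30*x^2 + 16*x - 1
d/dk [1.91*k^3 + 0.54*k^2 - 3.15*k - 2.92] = 5.73*k^2 + 1.08*k - 3.15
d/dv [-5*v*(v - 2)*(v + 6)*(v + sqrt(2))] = -20*v^3 - 60*v^2 - 15*sqrt(2)*v^2 - 40*sqrt(2)*v + 120*v + 60*sqrt(2)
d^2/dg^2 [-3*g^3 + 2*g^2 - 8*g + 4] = 4 - 18*g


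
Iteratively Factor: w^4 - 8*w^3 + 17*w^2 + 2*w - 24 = (w - 2)*(w^3 - 6*w^2 + 5*w + 12) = (w - 2)*(w + 1)*(w^2 - 7*w + 12) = (w - 4)*(w - 2)*(w + 1)*(w - 3)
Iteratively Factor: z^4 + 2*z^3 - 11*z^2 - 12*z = (z + 1)*(z^3 + z^2 - 12*z) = (z - 3)*(z + 1)*(z^2 + 4*z) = z*(z - 3)*(z + 1)*(z + 4)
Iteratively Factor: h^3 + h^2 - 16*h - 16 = (h - 4)*(h^2 + 5*h + 4) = (h - 4)*(h + 4)*(h + 1)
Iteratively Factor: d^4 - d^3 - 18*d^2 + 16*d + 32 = (d - 4)*(d^3 + 3*d^2 - 6*d - 8) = (d - 4)*(d - 2)*(d^2 + 5*d + 4) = (d - 4)*(d - 2)*(d + 4)*(d + 1)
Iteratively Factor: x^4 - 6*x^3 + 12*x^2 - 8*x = (x - 2)*(x^3 - 4*x^2 + 4*x) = x*(x - 2)*(x^2 - 4*x + 4) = x*(x - 2)^2*(x - 2)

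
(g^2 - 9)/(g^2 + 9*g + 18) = (g - 3)/(g + 6)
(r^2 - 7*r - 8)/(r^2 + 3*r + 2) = (r - 8)/(r + 2)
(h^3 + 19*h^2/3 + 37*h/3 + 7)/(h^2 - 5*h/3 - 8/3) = (3*h^2 + 16*h + 21)/(3*h - 8)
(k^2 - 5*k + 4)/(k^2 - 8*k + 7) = (k - 4)/(k - 7)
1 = 1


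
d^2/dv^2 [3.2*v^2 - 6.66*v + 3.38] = 6.40000000000000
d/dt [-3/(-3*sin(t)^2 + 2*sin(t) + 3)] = 6*(1 - 3*sin(t))*cos(t)/(2*sin(t) + 3*cos(t)^2)^2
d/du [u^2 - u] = 2*u - 1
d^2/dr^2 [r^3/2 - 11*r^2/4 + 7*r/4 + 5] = 3*r - 11/2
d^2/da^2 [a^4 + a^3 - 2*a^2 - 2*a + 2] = 12*a^2 + 6*a - 4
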